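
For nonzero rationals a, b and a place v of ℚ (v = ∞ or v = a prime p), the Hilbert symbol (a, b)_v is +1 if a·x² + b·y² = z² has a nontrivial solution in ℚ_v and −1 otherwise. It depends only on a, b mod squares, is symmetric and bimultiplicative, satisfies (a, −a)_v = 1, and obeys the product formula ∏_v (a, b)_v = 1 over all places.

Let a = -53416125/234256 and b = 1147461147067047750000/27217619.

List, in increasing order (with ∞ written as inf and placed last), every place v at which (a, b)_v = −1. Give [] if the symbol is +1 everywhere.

[3, 11, 31, 41]

(a, b) ≡ (-4845, 13547589) mod (ℚ^×)²; places V = {2, 3, 5, 7, 11, 13, 17, 19, 31, 41, ∞}.
(a,b)_31: α=0, u≡22; β=1, v≡29 (mod 31); (22|31)=-1, (29|31)=-1; sign (−1)^0·-1^1·-1^0 = -1.
(a,b)_3: α=3, u≡2; β=7, v≡2 (mod 3); (2|3)=-1, (2|3)=-1; sign (−1)^1·-1^7·-1^3 = -1.
(a,b)_5: α=3, u≡1; β=6, v≡4 (mod 5); (1|5)=+1, (4|5)=+1; sign (−1)^0·+1^6·+1^3 = +1.
(a,b)_11: α=-4, u≡8; β=-5, v≡2 (mod 11); (8|11)=-1, (2|11)=-1; sign (−1)^0·-1^-5·-1^-4 = -1.
(a,b)_13: α=0, u≡12; β=-2, v≡9 (mod 13); (12|13)=+1, (9|13)=+1; sign (−1)^0·+1^-2·+1^0 = +1.
(a,b)_19: α=1, u≡11; β=3, v≡15 (mod 19); (11|19)=+1, (15|19)=-1; sign (−1)^1·+1^3·-1^1 = +1.
(a,b)_2: α=-4, β=4; u≡3, v≡5 (mod 8); ε(u)ε(v)=1·0, αω(v)=-4·1, βω(u)=4·1; sum ≡ 0  ⇒  +1.
(a,b)_7: α=2, u≡6; β=2, v≡5 (mod 7); (6|7)=-1, (5|7)=-1; sign (−1)^0·-1^2·-1^2 = +1.
(a,b)_17: α=1, u≡8; β=3, v≡15 (mod 17); (8|17)=+1, (15|17)=+1; sign (−1)^0·+1^3·+1^1 = +1.
(a,b)_∞: sgn(-4845)=−, sgn(13547589)=+, so +1.
(a,b)_41: α=0, u≡3; β=1, v≡18 (mod 41); (3|41)=-1, (18|41)=+1; sign (−1)^0·-1^1·+1^0 = -1.
(-4845, 13547589 / ℚ) ramifies at {3, 11, 31, 41}: a division algebra.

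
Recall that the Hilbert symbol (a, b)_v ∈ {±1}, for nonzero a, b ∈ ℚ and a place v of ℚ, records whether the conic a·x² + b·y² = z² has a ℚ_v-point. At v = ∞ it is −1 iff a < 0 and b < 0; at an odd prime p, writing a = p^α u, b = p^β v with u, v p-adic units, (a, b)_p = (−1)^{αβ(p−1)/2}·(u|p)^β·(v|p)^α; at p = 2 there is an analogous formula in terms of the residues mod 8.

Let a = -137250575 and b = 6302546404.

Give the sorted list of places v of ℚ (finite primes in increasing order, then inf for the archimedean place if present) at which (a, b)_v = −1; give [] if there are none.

[7, 47]

Mod squares: a ≡ -5490023, b ≡ 19129. Check v ∈ {∞, 2, 5, 7, 11, 37, 41, 47}.
v=2: v_2(a)=0, v_2(b)=2; units ≡ 1, 1 (mod 8); ε·ε+αω+βω = 0·0+0·0+2·0 ≡ 0  ⇒  (a,b)_2 = +1.
v=37: a=37^1·(≡34), b=37^1·(≡9) mod 37; (34|37)=+1, (9|37)=+1; (−1)^{1·1·18}·(+1)^1·(+1)^1 = +1.
v=41: a=41^1·(≡34), b=41^2·(≡39) mod 41; (34|41)=-1, (39|41)=+1; (−1)^{1·2·20}·(-1)^2·(+1)^1 = +1.
v=7: a=7^1·(≡6), b=7^2·(≡6) mod 7; (6|7)=-1, (6|7)=-1; (−1)^{1·2·3}·(-1)^2·(-1)^1 = -1.
v=11: a=11^1·(≡8), b=11^1·(≡4) mod 11; (8|11)=-1, (4|11)=+1; (−1)^{1·1·5}·(-1)^1·(+1)^1 = +1.
v=5: a=5^2·(≡2), b=5^0·(≡4) mod 5; (2|5)=-1, (4|5)=+1; (−1)^{2·0·2}·(-1)^0·(+1)^2 = +1.
v=47: a=47^1·(≡26), b=47^1·(≡45) mod 47; (26|47)=-1, (45|47)=-1; (−1)^{1·1·23}·(-1)^1·(-1)^1 = -1.
v=∞: -5490023 < 0 and 19129 > 0  ⇒  (a,b)_∞ = +1.
(-5490023, 19129 / ℚ) ramifies at {7, 47}: a division algebra.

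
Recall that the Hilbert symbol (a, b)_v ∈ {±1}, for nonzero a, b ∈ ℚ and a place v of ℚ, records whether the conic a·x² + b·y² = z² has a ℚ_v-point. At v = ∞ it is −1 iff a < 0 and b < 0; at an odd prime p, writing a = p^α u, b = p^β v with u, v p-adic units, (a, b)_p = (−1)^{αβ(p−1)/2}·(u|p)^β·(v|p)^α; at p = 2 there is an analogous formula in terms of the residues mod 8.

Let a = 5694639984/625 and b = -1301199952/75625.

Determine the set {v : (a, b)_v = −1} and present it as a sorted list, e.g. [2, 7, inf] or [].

[2, 3]

Mod squares: a ≡ 41151, b ≡ -1333. Check v ∈ {∞, 2, 3, 5, 11, 13, 19, 29, 31, 43}.
v=43: a=43^1·(≡16), b=43^1·(≡42) mod 43; (16|43)=+1, (42|43)=-1; (−1)^{1·1·21}·(+1)^1·(-1)^1 = +1.
v=3: a=3^3·(≡1), b=3^0·(≡2) mod 3; (1|3)=+1, (2|3)=-1; (−1)^{3·0·1}·(+1)^0·(-1)^3 = -1.
v=29: a=29^1·(≡15), b=29^0·(≡16) mod 29; (15|29)=-1, (16|29)=+1; (−1)^{1·0·14}·(-1)^0·(+1)^1 = +1.
v=31: a=31^2·(≡25), b=31^1·(≡19) mod 31; (25|31)=+1, (19|31)=+1; (−1)^{2·1·15}·(+1)^1·(+1)^2 = +1.
v=11: a=11^1·(≡9), b=11^-2·(≡4) mod 11; (9|11)=+1, (4|11)=+1; (−1)^{1·-2·5}·(+1)^-2·(+1)^1 = +1.
v=5: a=5^-4·(≡4), b=5^-4·(≡3) mod 5; (4|5)=+1, (3|5)=-1; (−1)^{-4·-4·2}·(+1)^-4·(-1)^-4 = +1.
v=∞: 41151 > 0 and -1333 < 0  ⇒  (a,b)_∞ = +1.
v=19: a=19^0·(≡1), b=19^2·(≡4) mod 19; (1|19)=+1, (4|19)=+1; (−1)^{0·2·9}·(+1)^2·(+1)^0 = +1.
v=13: a=13^0·(≡7), b=13^2·(≡6) mod 13; (7|13)=-1, (6|13)=-1; (−1)^{0·2·6}·(-1)^2·(-1)^0 = +1.
v=2: v_2(a)=4, v_2(b)=4; units ≡ 7, 3 (mod 8); ε·ε+αω+βω = 1·1+4·1+4·0 ≡ 1  ⇒  (a,b)_2 = -1.
|Ram(41151, -1333)| = 2, even; anisotropic at {2, 3}.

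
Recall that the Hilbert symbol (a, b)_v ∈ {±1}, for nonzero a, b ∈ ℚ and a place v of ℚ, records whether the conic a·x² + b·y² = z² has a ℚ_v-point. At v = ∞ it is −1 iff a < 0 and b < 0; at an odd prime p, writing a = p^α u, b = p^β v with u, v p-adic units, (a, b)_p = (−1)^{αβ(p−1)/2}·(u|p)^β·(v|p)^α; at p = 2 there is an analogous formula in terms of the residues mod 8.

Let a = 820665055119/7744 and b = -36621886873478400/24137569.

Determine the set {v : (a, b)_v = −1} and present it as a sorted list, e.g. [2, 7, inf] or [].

(a, b) ≡ (39, -47541) mod (ℚ^×)²; places V = {2, 3, 5, 7, 11, 13, 17, 23, 53, ∞}.
(a,b)_53: α=2, u≡41; β=3, v≡9 (mod 53); (41|53)=-1, (9|53)=+1; sign (−1)^0·-1^3·+1^2 = -1.
(a,b)_3: α=1, u≡1; β=5, v≡2 (mod 3); (1|3)=+1, (2|3)=-1; sign (−1)^1·+1^5·-1^1 = +1.
(a,b)_23: α=2, u≡2; β=3, v≡8 (mod 23); (2|23)=+1, (8|23)=+1; sign (−1)^0·+1^3·+1^2 = +1.
(a,b)_13: α=1, u≡12; β=1, v≡10 (mod 13); (12|13)=+1, (10|13)=+1; sign (−1)^0·+1^1·+1^1 = +1.
(a,b)_5: α=0, u≡1; β=2, v≡1 (mod 5); (1|5)=+1, (1|5)=+1; sign (−1)^0·+1^2·+1^0 = +1.
(a,b)_17: α=2, u≡10; β=-6, v≡9 (mod 17); (10|17)=-1, (9|17)=+1; sign (−1)^0·-1^-6·+1^2 = +1.
(a,b)_2: α=-6, β=8; u≡7, v≡3 (mod 8); ε(u)ε(v)=1·1, αω(v)=-6·1, βω(u)=8·0; sum ≡ 1  ⇒  -1.
(a,b)_∞: sgn(39)=+, sgn(-47541)=−, so +1.
(a,b)_11: α=-2, u≡7; β=0, v≡9 (mod 11); (7|11)=-1, (9|11)=+1; sign (−1)^0·-1^0·+1^-2 = +1.
(a,b)_7: α=2, u≡4; β=0, v≡3 (mod 7); (4|7)=+1, (3|7)=-1; sign (−1)^0·+1^0·-1^2 = +1.
(39, -47541 / ℚ) ramifies at {2, 53}: a division algebra.

[2, 53]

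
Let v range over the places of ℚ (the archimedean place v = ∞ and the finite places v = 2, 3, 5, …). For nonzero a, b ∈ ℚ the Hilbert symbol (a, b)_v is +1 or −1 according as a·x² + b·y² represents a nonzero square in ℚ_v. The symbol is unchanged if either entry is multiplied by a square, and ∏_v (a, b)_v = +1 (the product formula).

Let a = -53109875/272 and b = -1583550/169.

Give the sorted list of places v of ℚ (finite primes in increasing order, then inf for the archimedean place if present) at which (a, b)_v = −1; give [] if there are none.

(a, b) ≡ (-737035, -782) mod (ℚ^×)²; places V = {2, 3, 5, 7, 13, 17, 23, 29, ∞}.
(a,b)_∞: sgn(-737035)=−, sgn(-782)=−, so -1.
(a,b)_2: α=-4, β=1; u≡5, v≡1 (mod 8); ε(u)ε(v)=0·0, αω(v)=-4·0, βω(u)=1·1; sum ≡ 1  ⇒  -1.
(a,b)_5: α=3, u≡3; β=2, v≡2 (mod 5); (3|5)=-1, (2|5)=-1; sign (−1)^0·-1^2·-1^3 = -1.
(a,b)_29: α=1, u≡3; β=0, v≡1 (mod 29); (3|29)=-1, (1|29)=+1; sign (−1)^0·-1^0·+1^1 = +1.
(a,b)_13: α=1, u≡8; β=-2, v≡6 (mod 13); (8|13)=-1, (6|13)=-1; sign (−1)^0·-1^-2·-1^1 = -1.
(a,b)_3: α=0, u≡2; β=4, v≡1 (mod 3); (2|3)=-1, (1|3)=+1; sign (−1)^0·-1^4·+1^0 = +1.
(a,b)_23: α=1, u≡10; β=1, v≡13 (mod 23); (10|23)=-1, (13|23)=+1; sign (−1)^1·-1^1·+1^1 = +1.
(a,b)_7: α=2, u≡2; β=0, v≡4 (mod 7); (2|7)=+1, (4|7)=+1; sign (−1)^0·+1^0·+1^2 = +1.
(a,b)_17: α=-1, u≡5; β=1, v≡7 (mod 17); (5|17)=-1, (7|17)=-1; sign (−1)^0·-1^1·-1^-1 = +1.
Ram(-737035, -782) = {2, 5, 13, ∞}; no ℚ_2-point on the conic.

[2, 5, 13, inf]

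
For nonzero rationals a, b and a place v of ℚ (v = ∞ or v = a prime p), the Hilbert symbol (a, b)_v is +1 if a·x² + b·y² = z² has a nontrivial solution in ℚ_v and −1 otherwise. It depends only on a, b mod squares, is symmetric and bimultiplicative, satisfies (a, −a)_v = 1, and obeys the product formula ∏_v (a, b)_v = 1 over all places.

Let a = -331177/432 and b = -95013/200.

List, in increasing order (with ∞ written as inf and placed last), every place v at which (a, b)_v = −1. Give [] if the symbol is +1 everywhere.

[2, 7, 17, inf]

(a, b) ≡ (-8211, -2346) mod (ℚ^×)²; places V = {2, 3, 5, 7, 11, 17, 23, ∞}.
(a,b)_11: α=2, u≡8; β=0, v≡8 (mod 11); (8|11)=-1, (8|11)=-1; sign (−1)^0·-1^0·-1^2 = +1.
(a,b)_23: α=1, u≡14; β=1, v≡2 (mod 23); (14|23)=-1, (2|23)=+1; sign (−1)^1·-1^1·+1^1 = +1.
(a,b)_3: α=-3, u≡2; β=5, v≡1 (mod 3); (2|3)=-1, (1|3)=+1; sign (−1)^1·-1^5·+1^-3 = +1.
(a,b)_2: α=-4, β=-3; u≡5, v≡3 (mod 8); ε(u)ε(v)=0·1, αω(v)=-4·1, βω(u)=-3·1; sum ≡ 1  ⇒  -1.
(a,b)_17: α=1, u≡5; β=1, v≡16 (mod 17); (5|17)=-1, (16|17)=+1; sign (−1)^0·-1^1·+1^1 = -1.
(a,b)_7: α=1, u≡6; β=0, v≡3 (mod 7); (6|7)=-1, (3|7)=-1; sign (−1)^0·-1^0·-1^1 = -1.
(a,b)_∞: sgn(-8211)=−, sgn(-2346)=−, so -1.
(a,b)_5: α=0, u≡4; β=-2, v≡4 (mod 5); (4|5)=+1, (4|5)=+1; sign (−1)^0·+1^-2·+1^0 = +1.
|Ram(-8211, -2346)| = 4, even; anisotropic at {2, 7, 17, ∞}.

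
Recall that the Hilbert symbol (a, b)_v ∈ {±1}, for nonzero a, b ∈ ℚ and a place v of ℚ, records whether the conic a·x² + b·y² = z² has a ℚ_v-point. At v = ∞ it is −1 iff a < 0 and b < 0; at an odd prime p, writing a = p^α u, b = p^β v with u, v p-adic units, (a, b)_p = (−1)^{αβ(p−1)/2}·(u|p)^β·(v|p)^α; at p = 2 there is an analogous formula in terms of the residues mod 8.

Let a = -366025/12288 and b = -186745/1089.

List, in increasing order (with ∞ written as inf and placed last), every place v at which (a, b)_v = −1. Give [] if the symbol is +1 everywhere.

Mod squares: a ≡ -3, b ≡ -1105. Check v ∈ {∞, 2, 3, 5, 11, 13, 17}.
v=11: a=11^4·(≡8), b=11^-2·(≡10) mod 11; (8|11)=-1, (10|11)=-1; (−1)^{4·-2·5}·(-1)^-2·(-1)^4 = +1.
v=3: a=3^-1·(≡2), b=3^-2·(≡2) mod 3; (2|3)=-1, (2|3)=-1; (−1)^{-1·-2·1}·(-1)^-2·(-1)^-1 = -1.
v=∞: -3 < 0 and -1105 < 0  ⇒  (a,b)_∞ = -1.
v=17: a=17^0·(≡5), b=17^1·(≡14) mod 17; (5|17)=-1, (14|17)=-1; (−1)^{0·1·8}·(-1)^1·(-1)^0 = -1.
v=5: a=5^2·(≡3), b=5^1·(≡4) mod 5; (3|5)=-1, (4|5)=+1; (−1)^{2·1·2}·(-1)^1·(+1)^2 = -1.
v=2: v_2(a)=-12, v_2(b)=0; units ≡ 5, 7 (mod 8); ε·ε+αω+βω = 0·1+-12·0+0·1 ≡ 0  ⇒  (a,b)_2 = +1.
v=13: a=13^0·(≡1), b=13^3·(≡11) mod 13; (1|13)=+1, (11|13)=-1; (−1)^{0·3·6}·(+1)^3·(-1)^0 = +1.
(-3, -1105 / ℚ) ramifies at {3, 5, 17, ∞}: a division algebra.

[3, 5, 17, inf]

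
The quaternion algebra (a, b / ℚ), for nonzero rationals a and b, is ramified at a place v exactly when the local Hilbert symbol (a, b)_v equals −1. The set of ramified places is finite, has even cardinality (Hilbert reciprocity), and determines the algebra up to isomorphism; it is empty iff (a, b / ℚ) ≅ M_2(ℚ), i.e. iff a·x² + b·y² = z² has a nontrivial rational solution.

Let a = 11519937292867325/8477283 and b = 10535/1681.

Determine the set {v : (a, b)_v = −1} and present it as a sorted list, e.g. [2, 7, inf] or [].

[2, 3, 7, 29, 31, 43]

Mod squares: a ≡ 18879, b ≡ 215. Check v ∈ {∞, 2, 3, 5, 7, 29, 31, 41, 43}.
v=31: a=31^3·(≡8), b=31^0·(≡17) mod 31; (8|31)=+1, (17|31)=-1; (−1)^{3·0·15}·(+1)^0·(-1)^3 = -1.
v=∞: 18879 > 0 and 215 > 0  ⇒  (a,b)_∞ = +1.
v=41: a=41^-4·(≡30), b=41^-2·(≡39) mod 41; (30|41)=-1, (39|41)=+1; (−1)^{-4·-2·20}·(-1)^-2·(+1)^-4 = +1.
v=2: v_2(a)=0, v_2(b)=0; units ≡ 7, 7 (mod 8); ε·ε+αω+βω = 1·1+0·0+0·0 ≡ 1  ⇒  (a,b)_2 = -1.
v=7: a=7^3·(≡1), b=7^2·(≡5) mod 7; (1|7)=+1, (5|7)=-1; (−1)^{3·2·3}·(+1)^2·(-1)^3 = -1.
v=5: a=5^2·(≡1), b=5^1·(≡2) mod 5; (1|5)=+1, (2|5)=-1; (−1)^{2·1·2}·(+1)^1·(-1)^2 = +1.
v=29: a=29^3·(≡23), b=29^0·(≡21) mod 29; (23|29)=+1, (21|29)=-1; (−1)^{3·0·14}·(+1)^0·(-1)^3 = -1.
v=43: a=43^2·(≡19), b=43^1·(≡29) mod 43; (19|43)=-1, (29|43)=-1; (−1)^{2·1·21}·(-1)^1·(-1)^2 = -1.
v=3: a=3^-1·(≡2), b=3^0·(≡2) mod 3; (2|3)=-1, (2|3)=-1; (−1)^{-1·0·1}·(-1)^0·(-1)^-1 = -1.
(18879, 215 / ℚ) ramifies at {2, 3, 7, 29, 31, 43}: a division algebra.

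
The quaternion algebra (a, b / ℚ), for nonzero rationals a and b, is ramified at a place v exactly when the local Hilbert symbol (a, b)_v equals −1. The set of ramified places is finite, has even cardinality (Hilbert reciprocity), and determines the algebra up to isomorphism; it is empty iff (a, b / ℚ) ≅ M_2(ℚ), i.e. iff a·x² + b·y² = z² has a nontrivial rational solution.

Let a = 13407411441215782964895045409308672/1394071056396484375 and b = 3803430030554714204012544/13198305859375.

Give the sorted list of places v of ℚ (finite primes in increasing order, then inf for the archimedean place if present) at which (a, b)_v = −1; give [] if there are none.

[2, 11]

Mod squares: a ≡ 266, b ≡ 77. Check v ∈ {∞, 2, 3, 5, 7, 11, 13, 19, 29}.
v=3: a=3^8·(≡2), b=3^6·(≡2) mod 3; (2|3)=-1, (2|3)=-1; (−1)^{8·6·1}·(-1)^6·(-1)^8 = +1.
v=∞: 266 > 0 and 77 > 0  ⇒  (a,b)_∞ = +1.
v=2: v_2(a)=27, v_2(b)=20; units ≡ 5, 5 (mod 8); ε·ε+αω+βω = 0·0+27·1+20·1 ≡ 1  ⇒  (a,b)_2 = -1.
v=19: a=19^3·(≡12), b=19^2·(≡6) mod 19; (12|19)=-1, (6|19)=+1; (−1)^{3·2·9}·(-1)^2·(+1)^3 = +1.
v=5: a=5^-12·(≡1), b=5^-8·(≡3) mod 5; (1|5)=+1, (3|5)=-1; (−1)^{-12·-8·2}·(+1)^-8·(-1)^-12 = +1.
v=13: a=13^-8·(≡11), b=13^-6·(≡1) mod 13; (11|13)=-1, (1|13)=+1; (−1)^{-8·-6·6}·(-1)^-6·(+1)^-8 = +1.
v=29: a=29^4·(≡4), b=29^4·(≡8) mod 29; (4|29)=+1, (8|29)=-1; (−1)^{4·4·14}·(+1)^4·(-1)^4 = +1.
v=7: a=7^-1·(≡5), b=7^-1·(≡2) mod 7; (5|7)=-1, (2|7)=+1; (−1)^{-1·-1·3}·(-1)^-1·(+1)^-1 = +1.
v=11: a=11^12·(≡10), b=11^7·(≡7) mod 11; (10|11)=-1, (7|11)=-1; (−1)^{12·7·5}·(-1)^7·(-1)^12 = -1.
|Ram(266, 77)| = 2, even; anisotropic at {2, 11}.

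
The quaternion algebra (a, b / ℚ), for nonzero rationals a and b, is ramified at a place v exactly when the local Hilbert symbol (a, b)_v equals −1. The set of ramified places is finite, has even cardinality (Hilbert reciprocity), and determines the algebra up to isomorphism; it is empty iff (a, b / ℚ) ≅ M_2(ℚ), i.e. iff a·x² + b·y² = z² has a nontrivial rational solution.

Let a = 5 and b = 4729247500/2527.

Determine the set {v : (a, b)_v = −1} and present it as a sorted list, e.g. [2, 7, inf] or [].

[5, 7, 37, 43]

(a, b) ≡ (5, 13241893) mod (ℚ^×)²; places V = {2, 5, 7, 19, 29, 37, 41, 43, ∞}.
(a,b)_∞: sgn(5)=+, sgn(13241893)=+, so +1.
(a,b)_5: α=1, u≡1; β=4, v≡3 (mod 5); (1|5)=+1, (3|5)=-1; sign (−1)^0·+1^4·-1^1 = -1.
(a,b)_29: α=0, u≡5; β=1, v≡15 (mod 29); (5|29)=+1, (15|29)=-1; sign (−1)^0·+1^1·-1^0 = +1.
(a,b)_37: α=0, u≡5; β=1, v≡27 (mod 37); (5|37)=-1, (27|37)=+1; sign (−1)^0·-1^1·+1^0 = -1.
(a,b)_7: α=0, u≡5; β=-1, v≡3 (mod 7); (5|7)=-1, (3|7)=-1; sign (−1)^0·-1^-1·-1^0 = -1.
(a,b)_41: α=0, u≡5; β=1, v≡31 (mod 41); (5|41)=+1, (31|41)=+1; sign (−1)^0·+1^1·+1^0 = +1.
(a,b)_2: α=0, β=2; u≡5, v≡5 (mod 8); ε(u)ε(v)=0·0, αω(v)=0·1, βω(u)=2·1; sum ≡ 0  ⇒  +1.
(a,b)_43: α=0, u≡5; β=1, v≡32 (mod 43); (5|43)=-1, (32|43)=-1; sign (−1)^0·-1^1·-1^0 = -1.
(a,b)_19: α=0, u≡5; β=-2, v≡14 (mod 19); (5|19)=+1, (14|19)=-1; sign (−1)^0·+1^-2·-1^0 = +1.
|Ram(5, 13241893)| = 4, even; anisotropic at {5, 7, 37, 43}.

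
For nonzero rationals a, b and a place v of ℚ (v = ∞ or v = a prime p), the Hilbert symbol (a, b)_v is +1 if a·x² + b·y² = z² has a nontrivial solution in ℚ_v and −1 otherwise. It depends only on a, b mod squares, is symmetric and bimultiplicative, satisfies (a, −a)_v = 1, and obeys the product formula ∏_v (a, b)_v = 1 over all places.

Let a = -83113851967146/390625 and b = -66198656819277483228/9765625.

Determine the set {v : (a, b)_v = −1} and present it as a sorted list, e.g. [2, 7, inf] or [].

Mod squares: a ≡ -154, b ≡ -7. Check v ∈ {∞, 2, 3, 5, 7, 11, 13, 23}.
v=13: a=13^4·(≡11), b=13^6·(≡2) mod 13; (11|13)=-1, (2|13)=-1; (−1)^{4·6·6}·(-1)^6·(-1)^4 = +1.
v=2: v_2(a)=1, v_2(b)=2; units ≡ 3, 1 (mod 8); ε·ε+αω+βω = 1·0+1·0+2·1 ≡ 0  ⇒  (a,b)_2 = +1.
v=23: a=23^2·(≡10), b=23^4·(≡3) mod 23; (10|23)=-1, (3|23)=+1; (−1)^{2·4·11}·(-1)^4·(+1)^2 = +1.
v=11: a=11^1·(≡7), b=11^0·(≡9) mod 11; (7|11)=-1, (9|11)=+1; (−1)^{1·0·5}·(-1)^0·(+1)^1 = +1.
v=3: a=3^6·(≡2), b=3^6·(≡2) mod 3; (2|3)=-1, (2|3)=-1; (−1)^{6·6·1}·(-1)^6·(-1)^6 = +1.
v=∞: -154 < 0 and -7 < 0  ⇒  (a,b)_∞ = -1.
v=5: a=5^-8·(≡4), b=5^-10·(≡2) mod 5; (4|5)=+1, (2|5)=-1; (−1)^{-8·-10·2}·(+1)^-10·(-1)^-8 = +1.
v=7: a=7^3·(≡6), b=7^5·(≡3) mod 7; (6|7)=-1, (3|7)=-1; (−1)^{3·5·3}·(-1)^5·(-1)^3 = -1.
|Ram(-154, -7)| = 2, even; anisotropic at {7, ∞}.

[7, inf]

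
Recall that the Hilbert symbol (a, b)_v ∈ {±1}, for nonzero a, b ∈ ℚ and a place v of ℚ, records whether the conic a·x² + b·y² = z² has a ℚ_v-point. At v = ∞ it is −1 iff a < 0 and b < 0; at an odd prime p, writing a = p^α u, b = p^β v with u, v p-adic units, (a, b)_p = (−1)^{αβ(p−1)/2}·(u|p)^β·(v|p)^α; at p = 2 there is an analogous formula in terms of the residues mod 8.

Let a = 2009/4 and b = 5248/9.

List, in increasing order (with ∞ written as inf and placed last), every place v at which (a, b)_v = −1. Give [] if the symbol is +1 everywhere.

[]

Mod squares: a ≡ 41, b ≡ 82. Check v ∈ {∞, 2, 3, 7, 41}.
v=∞: 41 > 0 and 82 > 0  ⇒  (a,b)_∞ = +1.
v=7: a=7^2·(≡5), b=7^0·(≡6) mod 7; (5|7)=-1, (6|7)=-1; (−1)^{2·0·3}·(-1)^0·(-1)^2 = +1.
v=3: a=3^0·(≡2), b=3^-2·(≡1) mod 3; (2|3)=-1, (1|3)=+1; (−1)^{0·-2·1}·(-1)^-2·(+1)^0 = +1.
v=2: v_2(a)=-2, v_2(b)=7; units ≡ 1, 1 (mod 8); ε·ε+αω+βω = 0·0+-2·0+7·0 ≡ 0  ⇒  (a,b)_2 = +1.
v=41: a=41^1·(≡2), b=41^1·(≡37) mod 41; (2|41)=+1, (37|41)=+1; (−1)^{1·1·20}·(+1)^1·(+1)^1 = +1.
Every local symbol is +1, so the conic 41·x² + 82·y² = z² has ℚ_v-points for all v and hence a ℚ-point; (a, b / ℚ) ≅ M_2(ℚ).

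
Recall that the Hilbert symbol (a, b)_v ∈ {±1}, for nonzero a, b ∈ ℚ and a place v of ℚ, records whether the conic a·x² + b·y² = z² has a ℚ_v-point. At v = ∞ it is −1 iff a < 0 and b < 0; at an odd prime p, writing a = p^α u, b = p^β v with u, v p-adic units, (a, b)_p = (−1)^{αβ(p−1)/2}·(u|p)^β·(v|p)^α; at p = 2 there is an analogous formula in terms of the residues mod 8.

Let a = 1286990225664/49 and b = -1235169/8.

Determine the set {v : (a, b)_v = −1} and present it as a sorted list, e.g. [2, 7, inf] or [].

Mod squares: a ≡ 17395521, b ≡ -30498. Check v ∈ {∞, 2, 3, 7, 11, 13, 17, 23, 41, 43}.
v=3: a=3^1·(≡2), b=3^5·(≡1) mod 3; (2|3)=-1, (1|3)=+1; (−1)^{1·5·1}·(-1)^5·(+1)^1 = +1.
v=17: a=17^2·(≡9), b=17^1·(≡15) mod 17; (9|17)=+1, (15|17)=+1; (−1)^{2·1·8}·(+1)^1·(+1)^2 = +1.
v=43: a=43^1·(≡12), b=43^0·(≡33) mod 43; (12|43)=-1, (33|43)=-1; (−1)^{1·0·21}·(-1)^0·(-1)^1 = -1.
v=7: a=7^-2·(≡3), b=7^0·(≡2) mod 7; (3|7)=-1, (2|7)=+1; (−1)^{-2·0·3}·(-1)^0·(+1)^-2 = +1.
v=41: a=41^1·(≡12), b=41^0·(≡15) mod 41; (12|41)=-1, (15|41)=-1; (−1)^{1·0·20}·(-1)^0·(-1)^1 = -1.
v=11: a=11^1·(≡6), b=11^0·(≡4) mod 11; (6|11)=-1, (4|11)=+1; (−1)^{1·0·5}·(-1)^0·(+1)^1 = +1.
v=∞: 17395521 > 0 and -30498 < 0  ⇒  (a,b)_∞ = +1.
v=23: a=23^1·(≡4), b=23^1·(≡6) mod 23; (4|23)=+1, (6|23)=+1; (−1)^{1·1·11}·(+1)^1·(+1)^1 = -1.
v=13: a=13^1·(≡4), b=13^1·(≡7) mod 13; (4|13)=+1, (7|13)=-1; (−1)^{1·1·6}·(+1)^1·(-1)^1 = -1.
v=2: v_2(a)=8, v_2(b)=-3; units ≡ 1, 7 (mod 8); ε·ε+αω+βω = 0·1+8·0+-3·0 ≡ 0  ⇒  (a,b)_2 = +1.
(17395521, -30498 / ℚ) ramifies at {13, 23, 41, 43}: a division algebra.

[13, 23, 41, 43]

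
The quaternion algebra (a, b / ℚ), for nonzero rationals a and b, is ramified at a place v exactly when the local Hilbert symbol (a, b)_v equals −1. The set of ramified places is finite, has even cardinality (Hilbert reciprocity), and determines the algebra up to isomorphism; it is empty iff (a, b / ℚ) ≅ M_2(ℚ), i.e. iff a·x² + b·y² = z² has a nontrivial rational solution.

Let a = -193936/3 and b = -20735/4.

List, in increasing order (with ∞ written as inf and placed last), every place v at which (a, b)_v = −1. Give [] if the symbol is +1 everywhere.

[5, 13, 17, 23, 29, inf]

Mod squares: a ≡ -36363, b ≡ -20735. Check v ∈ {∞, 2, 3, 5, 11, 13, 17, 23, 29, 31}.
v=2: v_2(a)=4, v_2(b)=-2; units ≡ 5, 1 (mod 8); ε·ε+αω+βω = 0·0+4·0+-2·1 ≡ 0  ⇒  (a,b)_2 = +1.
v=5: a=5^0·(≡3), b=5^1·(≡2) mod 5; (3|5)=-1, (2|5)=-1; (−1)^{0·1·2}·(-1)^1·(-1)^0 = -1.
v=3: a=3^-1·(≡2), b=3^0·(≡1) mod 3; (2|3)=-1, (1|3)=+1; (−1)^{-1·0·1}·(-1)^0·(+1)^-1 = +1.
v=23: a=23^1·(≡3), b=23^0·(≡20) mod 23; (3|23)=+1, (20|23)=-1; (−1)^{1·0·11}·(+1)^0·(-1)^1 = -1.
v=∞: -36363 < 0 and -20735 < 0  ⇒  (a,b)_∞ = -1.
v=13: a=13^0·(≡8), b=13^1·(≡1) mod 13; (8|13)=-1, (1|13)=+1; (−1)^{0·1·6}·(-1)^1·(+1)^0 = -1.
v=11: a=11^0·(≡9), b=11^1·(≡10) mod 11; (9|11)=+1, (10|11)=-1; (−1)^{0·1·5}·(+1)^1·(-1)^0 = +1.
v=17: a=17^1·(≡11), b=17^0·(≡14) mod 17; (11|17)=-1, (14|17)=-1; (−1)^{1·0·8}·(-1)^0·(-1)^1 = -1.
v=29: a=29^0·(≡15), b=29^1·(≡17) mod 29; (15|29)=-1, (17|29)=-1; (−1)^{0·1·14}·(-1)^1·(-1)^0 = -1.
v=31: a=31^1·(≡2), b=31^0·(≡1) mod 31; (2|31)=+1, (1|31)=+1; (−1)^{1·0·15}·(+1)^0·(+1)^1 = +1.
|Ram(-36363, -20735)| = 6, even; anisotropic at {5, 13, 17, 23, 29, ∞}.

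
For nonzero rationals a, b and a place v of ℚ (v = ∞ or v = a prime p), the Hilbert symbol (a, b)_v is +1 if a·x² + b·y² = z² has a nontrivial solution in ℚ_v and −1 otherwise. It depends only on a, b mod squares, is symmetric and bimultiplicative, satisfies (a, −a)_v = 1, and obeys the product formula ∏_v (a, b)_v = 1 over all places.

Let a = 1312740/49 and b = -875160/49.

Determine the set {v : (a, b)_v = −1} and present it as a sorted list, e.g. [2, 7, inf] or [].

(a, b) ≡ (36465, -24310) mod (ℚ^×)²; places V = {2, 3, 5, 7, 11, 13, 17, ∞}.
(a,b)_13: α=1, u≡10; β=1, v≡2 (mod 13); (10|13)=+1, (2|13)=-1; sign (−1)^0·+1^1·-1^1 = -1.
(a,b)_5: α=1, u≡2; β=1, v≡2 (mod 5); (2|5)=-1, (2|5)=-1; sign (−1)^0·-1^1·-1^1 = +1.
(a,b)_∞: sgn(36465)=+, sgn(-24310)=−, so +1.
(a,b)_2: α=2, β=3; u≡1, v≡5 (mod 8); ε(u)ε(v)=0·0, αω(v)=2·1, βω(u)=3·0; sum ≡ 0  ⇒  +1.
(a,b)_7: α=-2, u≡2; β=-2, v≡1 (mod 7); (2|7)=+1, (1|7)=+1; sign (−1)^0·+1^-2·+1^-2 = +1.
(a,b)_11: α=1, u≡9; β=1, v≡5 (mod 11); (9|11)=+1, (5|11)=+1; sign (−1)^1·+1^1·+1^1 = -1.
(a,b)_17: α=1, u≡14; β=1, v≡2 (mod 17); (14|17)=-1, (2|17)=+1; sign (−1)^0·-1^1·+1^1 = -1.
(a,b)_3: α=3, u≡2; β=2, v≡2 (mod 3); (2|3)=-1, (2|3)=-1; sign (−1)^0·-1^2·-1^3 = -1.
(36465, -24310 / ℚ) ramifies at {3, 11, 13, 17}: a division algebra.

[3, 11, 13, 17]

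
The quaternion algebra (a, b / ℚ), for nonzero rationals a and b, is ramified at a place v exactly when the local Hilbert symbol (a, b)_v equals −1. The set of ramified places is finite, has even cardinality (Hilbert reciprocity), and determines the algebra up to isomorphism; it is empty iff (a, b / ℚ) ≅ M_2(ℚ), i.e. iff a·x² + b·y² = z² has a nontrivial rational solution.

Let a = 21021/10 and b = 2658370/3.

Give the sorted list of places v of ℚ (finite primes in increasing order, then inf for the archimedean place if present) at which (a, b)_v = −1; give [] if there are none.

[2, 13]

Mod squares: a ≡ 4290, b ≡ 390. Check v ∈ {∞, 2, 3, 5, 7, 11, 13}.
v=2: v_2(a)=-1, v_2(b)=1; units ≡ 1, 3 (mod 8); ε·ε+αω+βω = 0·1+-1·1+1·0 ≡ 1  ⇒  (a,b)_2 = -1.
v=11: a=11^1·(≡3), b=11^2·(≡1) mod 11; (3|11)=+1, (1|11)=+1; (−1)^{1·2·5}·(+1)^2·(+1)^1 = +1.
v=∞: 4290 > 0 and 390 > 0  ⇒  (a,b)_∞ = +1.
v=7: a=7^2·(≡3), b=7^0·(≡5) mod 7; (3|7)=-1, (5|7)=-1; (−1)^{2·0·3}·(-1)^0·(-1)^2 = +1.
v=3: a=3^1·(≡2), b=3^-1·(≡1) mod 3; (2|3)=-1, (1|3)=+1; (−1)^{1·-1·1}·(-1)^-1·(+1)^1 = +1.
v=5: a=5^-1·(≡3), b=5^1·(≡3) mod 5; (3|5)=-1, (3|5)=-1; (−1)^{-1·1·2}·(-1)^1·(-1)^-1 = +1.
v=13: a=13^1·(≡7), b=13^3·(≡9) mod 13; (7|13)=-1, (9|13)=+1; (−1)^{1·3·6}·(-1)^3·(+1)^1 = -1.
(4290, 390 / ℚ) ramifies at {2, 13}: a division algebra.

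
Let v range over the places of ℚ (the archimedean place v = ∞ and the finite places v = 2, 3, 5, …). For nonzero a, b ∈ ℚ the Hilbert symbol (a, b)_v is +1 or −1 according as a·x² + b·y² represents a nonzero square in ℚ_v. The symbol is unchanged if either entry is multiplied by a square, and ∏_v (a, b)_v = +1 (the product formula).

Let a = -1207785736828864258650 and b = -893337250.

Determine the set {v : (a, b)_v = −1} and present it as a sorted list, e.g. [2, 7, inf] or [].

[13, 19, 23, inf]

(a, b) ≡ (-420394, -35733490) mod (ℚ^×)²; places V = {2, 3, 5, 13, 17, 19, 23, 37, ∞}.
(a,b)_2: α=1, β=1; u≡3, v≡7 (mod 8); ε(u)ε(v)=1·1, αω(v)=1·0, βω(u)=1·1; sum ≡ 0  ⇒  +1.
(a,b)_23: α=3, u≡21; β=1, v≡17 (mod 23); (21|23)=-1, (17|23)=-1; sign (−1)^1·-1^1·-1^3 = -1.
(a,b)_3: α=2, u≡2; β=0, v≡2 (mod 3); (2|3)=-1, (2|3)=-1; sign (−1)^0·-1^0·-1^2 = +1.
(a,b)_5: α=2, u≡4; β=3, v≡2 (mod 5); (4|5)=+1, (2|5)=-1; sign (−1)^0·+1^3·-1^2 = +1.
(a,b)_19: α=3, u≡17; β=1, v≡11 (mod 19); (17|19)=+1, (11|19)=+1; sign (−1)^1·+1^1·+1^3 = -1.
(a,b)_∞: sgn(-420394)=−, sgn(-35733490)=−, so -1.
(a,b)_13: α=3, u≡11; β=1, v≡10 (mod 13); (11|13)=-1, (10|13)=+1; sign (−1)^0·-1^1·+1^3 = -1.
(a,b)_37: α=3, u≡3; β=1, v≡26 (mod 37); (3|37)=+1, (26|37)=+1; sign (−1)^0·+1^1·+1^3 = +1.
(a,b)_17: α=2, u≡16; β=1, v≡11 (mod 17); (16|17)=+1, (11|17)=-1; sign (−1)^0·+1^1·-1^2 = +1.
Ram(-420394, -35733490) = {13, 19, 23, ∞}; no ℚ_13-point on the conic.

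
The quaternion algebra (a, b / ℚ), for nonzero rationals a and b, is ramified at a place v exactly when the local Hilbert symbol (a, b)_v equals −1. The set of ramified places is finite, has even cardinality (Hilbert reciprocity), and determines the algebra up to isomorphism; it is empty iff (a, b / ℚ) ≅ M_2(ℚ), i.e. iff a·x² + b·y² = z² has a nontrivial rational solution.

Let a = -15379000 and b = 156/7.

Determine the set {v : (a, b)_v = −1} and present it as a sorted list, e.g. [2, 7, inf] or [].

[3, 5]

Mod squares: a ≡ -910, b ≡ 273. Check v ∈ {∞, 2, 3, 5, 7, 13}.
v=3: a=3^0·(≡2), b=3^1·(≡1) mod 3; (2|3)=-1, (1|3)=+1; (−1)^{0·1·1}·(-1)^1·(+1)^0 = -1.
v=13: a=13^3·(≡7), b=13^1·(≡11) mod 13; (7|13)=-1, (11|13)=-1; (−1)^{3·1·6}·(-1)^1·(-1)^3 = +1.
v=5: a=5^3·(≡3), b=5^0·(≡3) mod 5; (3|5)=-1, (3|5)=-1; (−1)^{3·0·2}·(-1)^0·(-1)^3 = -1.
v=2: v_2(a)=3, v_2(b)=2; units ≡ 1, 1 (mod 8); ε·ε+αω+βω = 0·0+3·0+2·0 ≡ 0  ⇒  (a,b)_2 = +1.
v=7: a=7^1·(≡6), b=7^-1·(≡2) mod 7; (6|7)=-1, (2|7)=+1; (−1)^{1·-1·3}·(-1)^-1·(+1)^1 = +1.
v=∞: -910 < 0 and 273 > 0  ⇒  (a,b)_∞ = +1.
(-910, 273 / ℚ) ramifies at {3, 5}: a division algebra.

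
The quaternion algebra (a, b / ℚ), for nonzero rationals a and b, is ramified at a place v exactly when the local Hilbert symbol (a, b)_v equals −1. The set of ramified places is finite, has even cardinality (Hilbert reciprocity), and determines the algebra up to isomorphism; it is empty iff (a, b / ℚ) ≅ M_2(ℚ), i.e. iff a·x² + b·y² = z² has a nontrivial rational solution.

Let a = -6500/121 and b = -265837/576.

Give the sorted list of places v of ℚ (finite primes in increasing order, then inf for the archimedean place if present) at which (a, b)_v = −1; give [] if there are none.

[2, 5, 13, inf]

(a, b) ≡ (-65, -13) mod (ℚ^×)²; places V = {2, 3, 5, 11, 13, ∞}.
(a,b)_13: α=1, u≡5; β=3, v≡12 (mod 13); (5|13)=-1, (12|13)=+1; sign (−1)^0·-1^3·+1^1 = -1.
(a,b)_3: α=0, u≡1; β=-2, v≡2 (mod 3); (1|3)=+1, (2|3)=-1; sign (−1)^0·+1^-2·-1^0 = +1.
(a,b)_∞: sgn(-65)=−, sgn(-13)=−, so -1.
(a,b)_5: α=3, u≡3; β=0, v≡3 (mod 5); (3|5)=-1, (3|5)=-1; sign (−1)^0·-1^0·-1^3 = -1.
(a,b)_11: α=-2, u≡1; β=2, v≡9 (mod 11); (1|11)=+1, (9|11)=+1; sign (−1)^0·+1^2·+1^-2 = +1.
(a,b)_2: α=2, β=-6; u≡7, v≡3 (mod 8); ε(u)ε(v)=1·1, αω(v)=2·1, βω(u)=-6·0; sum ≡ 1  ⇒  -1.
(-65, -13 / ℚ) ramifies at {2, 5, 13, ∞}: a division algebra.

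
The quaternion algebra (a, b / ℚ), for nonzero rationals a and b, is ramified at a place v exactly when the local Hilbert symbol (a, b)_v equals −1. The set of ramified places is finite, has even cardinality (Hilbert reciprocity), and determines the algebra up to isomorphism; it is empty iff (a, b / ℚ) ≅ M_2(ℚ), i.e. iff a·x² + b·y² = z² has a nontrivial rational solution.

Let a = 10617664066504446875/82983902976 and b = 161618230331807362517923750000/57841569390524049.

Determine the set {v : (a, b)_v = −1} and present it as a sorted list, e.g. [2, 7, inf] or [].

Mod squares: a ≡ 1365, b ≡ 55. Check v ∈ {∞, 2, 3, 5, 7, 11, 13, 19, 23, 31, 37}.
v=23: a=23^0·(≡1), b=23^-2·(≡16) mod 23; (1|23)=+1, (16|23)=+1; (−1)^{0·-2·11}·(+1)^-2·(+1)^0 = +1.
v=5: a=5^5·(≡3), b=5^7·(≡1) mod 5; (3|5)=-1, (1|5)=+1; (−1)^{5·7·2}·(-1)^7·(+1)^5 = -1.
v=19: a=19^2·(≡5), b=19^4·(≡1) mod 19; (5|19)=+1, (1|19)=+1; (−1)^{2·4·9}·(+1)^4·(+1)^2 = +1.
v=2: v_2(a)=-8, v_2(b)=4; units ≡ 5, 7 (mod 8); ε·ε+αω+βω = 0·1+-8·0+4·1 ≡ 0  ⇒  (a,b)_2 = +1.
v=37: a=37^4·(≡9), b=37^6·(≡14) mod 37; (9|37)=+1, (14|37)=-1; (−1)^{4·6·18}·(+1)^6·(-1)^4 = +1.
v=∞: 1365 > 0 and 55 > 0  ⇒  (a,b)_∞ = +1.
v=31: a=31^-4·(≡7), b=31^-6·(≡17) mod 31; (7|31)=+1, (17|31)=-1; (−1)^{-4·-6·15}·(+1)^-6·(-1)^-4 = +1.
v=13: a=13^-1·(≡3), b=13^-2·(≡4) mod 13; (3|13)=+1, (4|13)=+1; (−1)^{-1·-2·6}·(+1)^-2·(+1)^-1 = +1.
v=11: a=11^4·(≡3), b=11^5·(≡3) mod 11; (3|11)=+1, (3|11)=+1; (−1)^{4·5·5}·(+1)^5·(+1)^4 = +1.
v=3: a=3^-3·(≡2), b=3^-6·(≡1) mod 3; (2|3)=-1, (1|3)=+1; (−1)^{-3·-6·1}·(-1)^-6·(+1)^-3 = +1.
v=7: a=7^3·(≡6), b=7^4·(≡3) mod 7; (6|7)=-1, (3|7)=-1; (−1)^{3·4·3}·(-1)^4·(-1)^3 = -1.
Ram(1365, 55) = {5, 7}; no ℚ_5-point on the conic.

[5, 7]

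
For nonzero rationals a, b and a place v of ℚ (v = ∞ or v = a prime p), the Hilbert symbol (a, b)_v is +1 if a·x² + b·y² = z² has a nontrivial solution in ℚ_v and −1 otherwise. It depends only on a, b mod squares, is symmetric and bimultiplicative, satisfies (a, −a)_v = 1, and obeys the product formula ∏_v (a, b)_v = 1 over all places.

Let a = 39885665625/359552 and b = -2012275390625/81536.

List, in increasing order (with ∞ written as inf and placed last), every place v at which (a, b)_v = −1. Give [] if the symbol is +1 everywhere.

Mod squares: a ≡ 1575730, b ≡ -18538. Check v ∈ {∞, 2, 3, 5, 7, 13, 17, 23, 31, 53}.
v=2: v_2(a)=-7, v_2(b)=-7; units ≡ 1, 3 (mod 8); ε·ε+αω+βω = 0·1+-7·1+-7·0 ≡ 1  ⇒  (a,b)_2 = -1.
v=23: a=23^1·(≡1), b=23^1·(≡7) mod 23; (1|23)=+1, (7|23)=-1; (−1)^{1·1·11}·(+1)^1·(-1)^1 = +1.
v=7: a=7^0·(≡2), b=7^-2·(≡5) mod 7; (2|7)=+1, (5|7)=-1; (−1)^{0·-2·3}·(+1)^-2·(-1)^0 = +1.
v=13: a=13^1·(≡8), b=13^-1·(≡12) mod 13; (8|13)=-1, (12|13)=+1; (−1)^{1·-1·6}·(-1)^-1·(+1)^1 = -1.
v=31: a=31^1·(≡17), b=31^1·(≡15) mod 31; (17|31)=-1, (15|31)=-1; (−1)^{1·1·15}·(-1)^1·(-1)^1 = -1.
v=53: a=53^-2·(≡38), b=53^0·(≡35) mod 53; (38|53)=+1, (35|53)=-1; (−1)^{-2·0·26}·(+1)^0·(-1)^-2 = +1.
v=3: a=3^4·(≡1), b=3^0·(≡2) mod 3; (1|3)=+1, (2|3)=-1; (−1)^{4·0·1}·(+1)^0·(-1)^4 = +1.
v=∞: 1575730 > 0 and -18538 < 0  ⇒  (a,b)_∞ = +1.
v=17: a=17^1·(≡7), b=17^2·(≡15) mod 17; (7|17)=-1, (15|17)=+1; (−1)^{1·2·8}·(-1)^2·(+1)^1 = +1.
v=5: a=5^5·(≡4), b=5^10·(≡3) mod 5; (4|5)=+1, (3|5)=-1; (−1)^{5·10·2}·(+1)^10·(-1)^5 = -1.
|Ram(1575730, -18538)| = 4, even; anisotropic at {2, 5, 13, 31}.

[2, 5, 13, 31]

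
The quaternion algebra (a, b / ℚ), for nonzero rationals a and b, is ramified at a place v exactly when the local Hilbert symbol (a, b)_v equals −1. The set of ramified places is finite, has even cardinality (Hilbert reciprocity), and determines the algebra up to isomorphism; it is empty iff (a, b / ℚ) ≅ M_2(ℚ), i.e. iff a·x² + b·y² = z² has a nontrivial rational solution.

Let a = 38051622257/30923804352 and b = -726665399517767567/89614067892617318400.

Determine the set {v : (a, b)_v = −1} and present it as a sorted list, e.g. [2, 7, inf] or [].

[17, 23]

Mod squares: a ≡ 51, b ≡ -23. Check v ∈ {∞, 2, 3, 5, 7, 11, 13, 17, 23, 37}.
v=∞: 51 > 0 and -23 < 0  ⇒  (a,b)_∞ = +1.
v=17: a=17^3·(≡3), b=17^6·(≡11) mod 17; (3|17)=-1, (11|17)=-1; (−1)^{3·6·8}·(-1)^6·(-1)^3 = -1.
v=13: a=13^0·(≡1), b=13^2·(≡10) mod 13; (1|13)=+1, (10|13)=+1; (−1)^{0·2·6}·(+1)^2·(+1)^0 = +1.
v=37: a=37^-2·(≡35), b=37^-4·(≡31) mod 37; (35|37)=-1, (31|37)=-1; (−1)^{-2·-4·18}·(-1)^-4·(-1)^-2 = +1.
v=23: a=23^2·(≡20), b=23^3·(≡22) mod 23; (20|23)=-1, (22|23)=-1; (−1)^{2·3·11}·(-1)^3·(-1)^2 = -1.
v=7: a=7^-6·(≡1), b=7^-8·(≡6) mod 7; (1|7)=+1, (6|7)=-1; (−1)^{-6·-8·3}·(+1)^-8·(-1)^-6 = +1.
v=11: a=11^4·(≡7), b=11^4·(≡10) mod 11; (7|11)=-1, (10|11)=-1; (−1)^{4·4·5}·(-1)^4·(-1)^4 = +1.
v=5: a=5^0·(≡1), b=5^-2·(≡3) mod 5; (1|5)=+1, (3|5)=-1; (−1)^{0·-2·2}·(+1)^-2·(-1)^0 = +1.
v=2: v_2(a)=-6, v_2(b)=-12; units ≡ 3, 1 (mod 8); ε·ε+αω+βω = 1·0+-6·0+-12·1 ≡ 0  ⇒  (a,b)_2 = +1.
v=3: a=3^-1·(≡2), b=3^-4·(≡1) mod 3; (2|3)=-1, (1|3)=+1; (−1)^{-1·-4·1}·(-1)^-4·(+1)^-1 = +1.
(51, -23 / ℚ) ramifies at {17, 23}: a division algebra.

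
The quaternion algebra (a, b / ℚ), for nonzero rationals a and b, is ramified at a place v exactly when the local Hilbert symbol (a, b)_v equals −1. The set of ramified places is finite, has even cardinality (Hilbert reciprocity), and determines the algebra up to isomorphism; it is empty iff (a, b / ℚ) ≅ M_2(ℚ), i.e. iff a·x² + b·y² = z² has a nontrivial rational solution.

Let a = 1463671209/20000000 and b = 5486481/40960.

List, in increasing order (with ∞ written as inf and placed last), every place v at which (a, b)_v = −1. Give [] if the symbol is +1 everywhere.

[2, 5, 13, 29]

Mod squares: a ≡ 62205, b ≡ 124410. Check v ∈ {∞, 2, 3, 5, 7, 11, 13, 29}.
v=5: a=5^-7·(≡4), b=5^-1·(≡3) mod 5; (4|5)=+1, (3|5)=-1; (−1)^{-7·-1·2}·(+1)^-1·(-1)^-7 = -1.
v=∞: 62205 > 0 and 124410 > 0  ⇒  (a,b)_∞ = +1.
v=2: v_2(a)=-8, v_2(b)=-13; units ≡ 5, 5 (mod 8); ε·ε+αω+βω = 0·0+-8·1+-13·1 ≡ 1  ⇒  (a,b)_2 = -1.
v=13: a=13^1·(≡10), b=13^1·(≡7) mod 13; (10|13)=+1, (7|13)=-1; (−1)^{1·1·6}·(+1)^1·(-1)^1 = -1.
v=11: a=11^1·(≡4), b=11^1·(≡6) mod 11; (4|11)=+1, (6|11)=-1; (−1)^{1·1·5}·(+1)^1·(-1)^1 = +1.
v=3: a=3^1·(≡2), b=3^3·(≡1) mod 3; (2|3)=-1, (1|3)=+1; (−1)^{1·3·1}·(-1)^3·(+1)^1 = +1.
v=7: a=7^6·(≡5), b=7^2·(≡6) mod 7; (5|7)=-1, (6|7)=-1; (−1)^{6·2·3}·(-1)^2·(-1)^6 = +1.
v=29: a=29^1·(≡28), b=29^1·(≡26) mod 29; (28|29)=+1, (26|29)=-1; (−1)^{1·1·14}·(+1)^1·(-1)^1 = -1.
|Ram(62205, 124410)| = 4, even; anisotropic at {2, 5, 13, 29}.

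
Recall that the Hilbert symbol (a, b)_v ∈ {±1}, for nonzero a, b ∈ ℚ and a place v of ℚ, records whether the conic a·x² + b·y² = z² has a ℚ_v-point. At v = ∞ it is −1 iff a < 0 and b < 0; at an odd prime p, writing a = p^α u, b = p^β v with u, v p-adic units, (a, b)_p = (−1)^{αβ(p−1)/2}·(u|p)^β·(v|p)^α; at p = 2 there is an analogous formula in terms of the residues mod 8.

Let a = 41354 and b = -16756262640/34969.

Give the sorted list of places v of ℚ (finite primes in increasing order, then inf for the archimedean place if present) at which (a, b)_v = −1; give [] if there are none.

[19, 23, 29, 31]

(a, b) ≡ (41354, -35815) mod (ℚ^×)²; places V = {2, 3, 5, 11, 13, 17, 19, 23, 29, 31, ∞}.
(a,b)_17: α=0, u≡10; β=-2, v≡15 (mod 17); (10|17)=-1, (15|17)=+1; sign (−1)^0·-1^-2·+1^0 = +1.
(a,b)_5: α=0, u≡4; β=1, v≡3 (mod 5); (4|5)=+1, (3|5)=-1; sign (−1)^0·+1^1·-1^0 = +1.
(a,b)_29: α=1, u≡5; β=1, v≡14 (mod 29); (5|29)=+1, (14|29)=-1; sign (−1)^0·+1^1·-1^1 = -1.
(a,b)_23: α=1, u≡4; β=0, v≡7 (mod 23); (4|23)=+1, (7|23)=-1; sign (−1)^0·+1^0·-1^1 = -1.
(a,b)_∞: sgn(41354)=+, sgn(-35815)=−, so +1.
(a,b)_19: α=0, u≡10; β=3, v≡13 (mod 19); (10|19)=-1, (13|19)=-1; sign (−1)^0·-1^3·-1^0 = -1.
(a,b)_11: α=0, u≡5; β=-2, v≡5 (mod 11); (5|11)=+1, (5|11)=+1; sign (−1)^0·+1^-2·+1^0 = +1.
(a,b)_31: α=1, u≡1; β=0, v≡22 (mod 31); (1|31)=+1, (22|31)=-1; sign (−1)^0·+1^0·-1^1 = -1.
(a,b)_3: α=0, u≡2; β=4, v≡2 (mod 3); (2|3)=-1, (2|3)=-1; sign (−1)^0·-1^4·-1^0 = +1.
(a,b)_2: α=1, β=4; u≡5, v≡1 (mod 8); ε(u)ε(v)=0·0, αω(v)=1·0, βω(u)=4·1; sum ≡ 0  ⇒  +1.
(a,b)_13: α=0, u≡1; β=1, v≡1 (mod 13); (1|13)=+1, (1|13)=+1; sign (−1)^0·+1^1·+1^0 = +1.
Ram(41354, -35815) = {19, 23, 29, 31}; no ℚ_19-point on the conic.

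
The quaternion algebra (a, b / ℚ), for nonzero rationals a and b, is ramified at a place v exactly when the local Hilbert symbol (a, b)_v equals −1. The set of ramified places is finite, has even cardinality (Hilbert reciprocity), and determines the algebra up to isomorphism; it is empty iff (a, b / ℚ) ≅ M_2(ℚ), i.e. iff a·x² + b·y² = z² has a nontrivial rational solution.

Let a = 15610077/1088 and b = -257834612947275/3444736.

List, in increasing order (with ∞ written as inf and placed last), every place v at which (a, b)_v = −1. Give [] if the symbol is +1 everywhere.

[13, 17]

Mod squares: a ≡ 7429, b ≡ -91. Check v ∈ {∞, 2, 3, 5, 7, 13, 17, 19, 23, 29, 41}.
v=19: a=19^1·(≡16), b=19^0·(≡16) mod 19; (16|19)=+1, (16|19)=+1; (−1)^{1·0·9}·(+1)^0·(+1)^1 = +1.
v=2: v_2(a)=-6, v_2(b)=-12; units ≡ 5, 5 (mod 8); ε·ε+αω+βω = 0·0+-6·1+-12·1 ≡ 0  ⇒  (a,b)_2 = +1.
v=17: a=17^-1·(≡5), b=17^2·(≡7) mod 17; (5|17)=-1, (7|17)=-1; (−1)^{-1·2·8}·(-1)^2·(-1)^-1 = -1.
v=5: a=5^0·(≡4), b=5^2·(≡4) mod 5; (4|5)=+1, (4|5)=+1; (−1)^{0·2·2}·(+1)^2·(+1)^0 = +1.
v=13: a=13^0·(≡6), b=13^1·(≡7) mod 13; (6|13)=-1, (7|13)=-1; (−1)^{0·1·6}·(-1)^1·(-1)^0 = -1.
v=41: a=41^0·(≡16), b=41^2·(≡21) mod 41; (16|41)=+1, (21|41)=+1; (−1)^{0·2·20}·(+1)^2·(+1)^0 = +1.
v=23: a=23^1·(≡12), b=23^2·(≡8) mod 23; (12|23)=+1, (8|23)=+1; (−1)^{1·2·11}·(+1)^2·(+1)^1 = +1.
v=7: a=7^2·(≡1), b=7^3·(≡1) mod 7; (1|7)=+1, (1|7)=+1; (−1)^{2·3·3}·(+1)^3·(+1)^2 = +1.
v=∞: 7429 > 0 and -91 < 0  ⇒  (a,b)_∞ = +1.
v=3: a=3^6·(≡1), b=3^2·(≡2) mod 3; (1|3)=+1, (2|3)=-1; (−1)^{6·2·1}·(+1)^2·(-1)^6 = +1.
v=29: a=29^0·(≡1), b=29^-2·(≡9) mod 29; (1|29)=+1, (9|29)=+1; (−1)^{0·-2·14}·(+1)^-2·(+1)^0 = +1.
(7429, -91 / ℚ) ramifies at {13, 17}: a division algebra.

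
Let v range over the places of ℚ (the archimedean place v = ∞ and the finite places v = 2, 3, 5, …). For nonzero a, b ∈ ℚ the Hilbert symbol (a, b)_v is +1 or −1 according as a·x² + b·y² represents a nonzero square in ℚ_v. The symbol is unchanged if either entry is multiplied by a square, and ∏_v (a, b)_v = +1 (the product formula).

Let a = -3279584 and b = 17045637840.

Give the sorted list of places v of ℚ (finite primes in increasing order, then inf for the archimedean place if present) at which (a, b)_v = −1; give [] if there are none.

Mod squares: a ≡ -14, b ≡ 165. Check v ∈ {∞, 2, 3, 5, 7, 11}.
v=11: a=11^4·(≡7), b=11^5·(≡9) mod 11; (7|11)=-1, (9|11)=+1; (−1)^{4·5·5}·(-1)^5·(+1)^4 = -1.
v=∞: -14 < 0 and 165 > 0  ⇒  (a,b)_∞ = +1.
v=2: v_2(a)=5, v_2(b)=4; units ≡ 1, 5 (mod 8); ε·ε+αω+βω = 0·0+5·1+4·0 ≡ 1  ⇒  (a,b)_2 = -1.
v=5: a=5^0·(≡1), b=5^1·(≡3) mod 5; (1|5)=+1, (3|5)=-1; (−1)^{0·1·2}·(+1)^1·(-1)^0 = +1.
v=7: a=7^1·(≡5), b=7^2·(≡1) mod 7; (5|7)=-1, (1|7)=+1; (−1)^{1·2·3}·(-1)^2·(+1)^1 = +1.
v=3: a=3^0·(≡1), b=3^3·(≡1) mod 3; (1|3)=+1, (1|3)=+1; (−1)^{0·3·1}·(+1)^3·(+1)^0 = +1.
Ram(-14, 165) = {2, 11}; no ℚ_2-point on the conic.

[2, 11]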